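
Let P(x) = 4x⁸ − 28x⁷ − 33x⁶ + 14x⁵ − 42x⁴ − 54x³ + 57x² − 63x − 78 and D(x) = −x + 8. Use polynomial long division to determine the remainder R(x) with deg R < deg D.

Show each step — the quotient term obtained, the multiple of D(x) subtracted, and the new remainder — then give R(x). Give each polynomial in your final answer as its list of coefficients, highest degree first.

R = [-6]

Step 1: lead(4x⁸ − 28x⁷ − 33x⁶ + 14x⁵ − 42x⁴ − 54x³ + 57x² − 63x − 78) ÷ lead(D) = 4x⁸ ÷ −x = −4x⁷. Subtract (−4x⁷)·D = 4x⁸ − 32x⁷. Remainder: 4x⁷ − 33x⁶ + 14x⁵ − 42x⁴ − 54x³ + 57x² − 63x − 78.
Step 2: lead(4x⁷ − 33x⁶ + 14x⁵ − 42x⁴ − 54x³ + 57x² − 63x − 78) ÷ lead(D) = 4x⁷ ÷ −x = −4x⁶. Subtract (−4x⁶)·D = 4x⁷ − 32x⁶. Remainder: −x⁶ + 14x⁵ − 42x⁴ − 54x³ + 57x² − 63x − 78.
Step 3: lead(−x⁶ + 14x⁵ − 42x⁴ − 54x³ + 57x² − 63x − 78) ÷ lead(D) = −x⁶ ÷ −x = x⁵. Subtract (x⁵)·D = −x⁶ + 8x⁵. Remainder: 6x⁵ − 42x⁴ − 54x³ + 57x² − 63x − 78.
Step 4: lead(6x⁵ − 42x⁴ − 54x³ + 57x² − 63x − 78) ÷ lead(D) = 6x⁵ ÷ −x = −6x⁴. Subtract (−6x⁴)·D = 6x⁵ − 48x⁴. Remainder: 6x⁴ − 54x³ + 57x² − 63x − 78.
Step 5: lead(6x⁴ − 54x³ + 57x² − 63x − 78) ÷ lead(D) = 6x⁴ ÷ −x = −6x³. Subtract (−6x³)·D = 6x⁴ − 48x³. Remainder: −6x³ + 57x² − 63x − 78.
Step 6: lead(−6x³ + 57x² − 63x − 78) ÷ lead(D) = −6x³ ÷ −x = 6x². Subtract (6x²)·D = −6x³ + 48x². Remainder: 9x² − 63x − 78.
Step 7: lead(9x² − 63x − 78) ÷ lead(D) = 9x² ÷ −x = −9x. Subtract (−9x)·D = 9x² − 72x. Remainder: 9x − 78.
Step 8: lead(9x − 78) ÷ lead(D) = 9x ÷ −x = −9. Subtract (−9)·D = 9x − 72. Remainder: −6.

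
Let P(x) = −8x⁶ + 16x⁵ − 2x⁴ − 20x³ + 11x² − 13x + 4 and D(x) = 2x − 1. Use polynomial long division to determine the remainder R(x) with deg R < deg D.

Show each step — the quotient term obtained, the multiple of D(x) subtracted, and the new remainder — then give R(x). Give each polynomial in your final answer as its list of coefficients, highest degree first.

Step 1: lead(−8x⁶ + 16x⁵ − 2x⁴ − 20x³ + 11x² − 13x + 4) ÷ lead(D) = −8x⁶ ÷ 2x = −4x⁵. Subtract (−4x⁵)·D = −8x⁶ + 4x⁵. Remainder: 12x⁵ − 2x⁴ − 20x³ + 11x² − 13x + 4.
Step 2: lead(12x⁵ − 2x⁴ − 20x³ + 11x² − 13x + 4) ÷ lead(D) = 12x⁵ ÷ 2x = 6x⁴. Subtract (6x⁴)·D = 12x⁵ − 6x⁴. Remainder: 4x⁴ − 20x³ + 11x² − 13x + 4.
Step 3: lead(4x⁴ − 20x³ + 11x² − 13x + 4) ÷ lead(D) = 4x⁴ ÷ 2x = 2x³. Subtract (2x³)·D = 4x⁴ − 2x³. Remainder: −18x³ + 11x² − 13x + 4.
Step 4: lead(−18x³ + 11x² − 13x + 4) ÷ lead(D) = −18x³ ÷ 2x = −9x². Subtract (−9x²)·D = −18x³ + 9x². Remainder: 2x² − 13x + 4.
Step 5: lead(2x² − 13x + 4) ÷ lead(D) = 2x² ÷ 2x = x. Subtract (x)·D = 2x² − x. Remainder: −12x + 4.
Step 6: lead(−12x + 4) ÷ lead(D) = −12x ÷ 2x = −6. Subtract (−6)·D = −12x + 6. Remainder: −2.

R = [-2]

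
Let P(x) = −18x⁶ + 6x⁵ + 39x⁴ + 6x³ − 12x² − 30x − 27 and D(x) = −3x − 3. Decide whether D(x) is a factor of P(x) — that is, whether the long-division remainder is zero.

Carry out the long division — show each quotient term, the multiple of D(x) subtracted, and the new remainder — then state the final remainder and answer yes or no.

Step 1: lead(−18x⁶ + 6x⁵ + 39x⁴ + 6x³ − 12x² − 30x − 27) ÷ lead(D) = −18x⁶ ÷ −3x = 6x⁵. Subtract (6x⁵)·D = −18x⁶ − 18x⁵. Remainder: 24x⁵ + 39x⁴ + 6x³ − 12x² − 30x − 27.
Step 2: lead(24x⁵ + 39x⁴ + 6x³ − 12x² − 30x − 27) ÷ lead(D) = 24x⁵ ÷ −3x = −8x⁴. Subtract (−8x⁴)·D = 24x⁵ + 24x⁴. Remainder: 15x⁴ + 6x³ − 12x² − 30x − 27.
Step 3: lead(15x⁴ + 6x³ − 12x² − 30x − 27) ÷ lead(D) = 15x⁴ ÷ −3x = −5x³. Subtract (−5x³)·D = 15x⁴ + 15x³. Remainder: −9x³ − 12x² − 30x − 27.
Step 4: lead(−9x³ − 12x² − 30x − 27) ÷ lead(D) = −9x³ ÷ −3x = 3x². Subtract (3x²)·D = −9x³ − 9x². Remainder: −3x² − 30x − 27.
Step 5: lead(−3x² − 30x − 27) ÷ lead(D) = −3x² ÷ −3x = x. Subtract (x)·D = −3x² − 3x. Remainder: −27x − 27.
Step 6: lead(−27x − 27) ÷ lead(D) = −27x ÷ −3x = 9. Subtract (9)·D = −27x − 27. Remainder: 0.

R(x) = 0, so D(x) is a factor of P(x). yes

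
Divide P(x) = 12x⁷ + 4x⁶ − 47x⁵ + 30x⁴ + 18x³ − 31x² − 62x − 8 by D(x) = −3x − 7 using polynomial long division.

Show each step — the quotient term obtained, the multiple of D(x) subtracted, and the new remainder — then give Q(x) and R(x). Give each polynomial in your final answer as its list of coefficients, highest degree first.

Q = [-4, 8, -3, -3, 1, 8, 2]; R = [6]

Step 1: lead(12x⁷ + 4x⁶ − 47x⁵ + 30x⁴ + 18x³ − 31x² − 62x − 8) ÷ lead(D) = 12x⁷ ÷ −3x = −4x⁶. Subtract (−4x⁶)·D = 12x⁷ + 28x⁶. Remainder: −24x⁶ − 47x⁵ + 30x⁴ + 18x³ − 31x² − 62x − 8.
Step 2: lead(−24x⁶ − 47x⁵ + 30x⁴ + 18x³ − 31x² − 62x − 8) ÷ lead(D) = −24x⁶ ÷ −3x = 8x⁵. Subtract (8x⁵)·D = −24x⁶ − 56x⁵. Remainder: 9x⁵ + 30x⁴ + 18x³ − 31x² − 62x − 8.
Step 3: lead(9x⁵ + 30x⁴ + 18x³ − 31x² − 62x − 8) ÷ lead(D) = 9x⁵ ÷ −3x = −3x⁴. Subtract (−3x⁴)·D = 9x⁵ + 21x⁴. Remainder: 9x⁴ + 18x³ − 31x² − 62x − 8.
Step 4: lead(9x⁴ + 18x³ − 31x² − 62x − 8) ÷ lead(D) = 9x⁴ ÷ −3x = −3x³. Subtract (−3x³)·D = 9x⁴ + 21x³. Remainder: −3x³ − 31x² − 62x − 8.
Step 5: lead(−3x³ − 31x² − 62x − 8) ÷ lead(D) = −3x³ ÷ −3x = x². Subtract (x²)·D = −3x³ − 7x². Remainder: −24x² − 62x − 8.
Step 6: lead(−24x² − 62x − 8) ÷ lead(D) = −24x² ÷ −3x = 8x. Subtract (8x)·D = −24x² − 56x. Remainder: −6x − 8.
Step 7: lead(−6x − 8) ÷ lead(D) = −6x ÷ −3x = 2. Subtract (2)·D = −6x − 14. Remainder: 6.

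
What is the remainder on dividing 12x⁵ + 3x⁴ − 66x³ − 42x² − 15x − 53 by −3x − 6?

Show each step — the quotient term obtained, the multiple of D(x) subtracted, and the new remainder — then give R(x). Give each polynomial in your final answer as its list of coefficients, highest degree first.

Step 1: lead(12x⁵ + 3x⁴ − 66x³ − 42x² − 15x − 53) ÷ lead(D) = 12x⁵ ÷ −3x = −4x⁴. Subtract (−4x⁴)·D = 12x⁵ + 24x⁴. Remainder: −21x⁴ − 66x³ − 42x² − 15x − 53.
Step 2: lead(−21x⁴ − 66x³ − 42x² − 15x − 53) ÷ lead(D) = −21x⁴ ÷ −3x = 7x³. Subtract (7x³)·D = −21x⁴ − 42x³. Remainder: −24x³ − 42x² − 15x − 53.
Step 3: lead(−24x³ − 42x² − 15x − 53) ÷ lead(D) = −24x³ ÷ −3x = 8x². Subtract (8x²)·D = −24x³ − 48x². Remainder: 6x² − 15x − 53.
Step 4: lead(6x² − 15x − 53) ÷ lead(D) = 6x² ÷ −3x = −2x. Subtract (−2x)·D = 6x² + 12x. Remainder: −27x − 53.
Step 5: lead(−27x − 53) ÷ lead(D) = −27x ÷ −3x = 9. Subtract (9)·D = −27x − 54. Remainder: 1.

R = [1]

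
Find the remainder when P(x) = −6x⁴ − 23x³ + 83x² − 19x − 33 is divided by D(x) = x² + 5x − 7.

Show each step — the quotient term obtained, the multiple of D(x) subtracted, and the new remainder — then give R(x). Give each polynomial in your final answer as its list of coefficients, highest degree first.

R = [9]

Step 1: lead(−6x⁴ − 23x³ + 83x² − 19x − 33) ÷ lead(D) = −6x⁴ ÷ x² = −6x². Subtract (−6x²)·D = −6x⁴ − 30x³ + 42x². Remainder: 7x³ + 41x² − 19x − 33.
Step 2: lead(7x³ + 41x² − 19x − 33) ÷ lead(D) = 7x³ ÷ x² = 7x. Subtract (7x)·D = 7x³ + 35x² − 49x. Remainder: 6x² + 30x − 33.
Step 3: lead(6x² + 30x − 33) ÷ lead(D) = 6x² ÷ x² = 6. Subtract (6)·D = 6x² + 30x − 42. Remainder: 9.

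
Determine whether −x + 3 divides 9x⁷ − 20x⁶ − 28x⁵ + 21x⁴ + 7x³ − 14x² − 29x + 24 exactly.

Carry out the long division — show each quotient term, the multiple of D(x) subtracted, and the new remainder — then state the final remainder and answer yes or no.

Step 1: lead(9x⁷ − 20x⁶ − 28x⁵ + 21x⁴ + 7x³ − 14x² − 29x + 24) ÷ lead(D) = 9x⁷ ÷ −x = −9x⁶. Subtract (−9x⁶)·D = 9x⁷ − 27x⁶. Remainder: 7x⁶ − 28x⁵ + 21x⁴ + 7x³ − 14x² − 29x + 24.
Step 2: lead(7x⁶ − 28x⁵ + 21x⁴ + 7x³ − 14x² − 29x + 24) ÷ lead(D) = 7x⁶ ÷ −x = −7x⁵. Subtract (−7x⁵)·D = 7x⁶ − 21x⁵. Remainder: −7x⁵ + 21x⁴ + 7x³ − 14x² − 29x + 24.
Step 3: lead(−7x⁵ + 21x⁴ + 7x³ − 14x² − 29x + 24) ÷ lead(D) = −7x⁵ ÷ −x = 7x⁴. Subtract (7x⁴)·D = −7x⁵ + 21x⁴. Remainder: 7x³ − 14x² − 29x + 24.
Step 4: lead(7x³ − 14x² − 29x + 24) ÷ lead(D) = 7x³ ÷ −x = −7x². Subtract (−7x²)·D = 7x³ − 21x². Remainder: 7x² − 29x + 24.
Step 5: lead(7x² − 29x + 24) ÷ lead(D) = 7x² ÷ −x = −7x. Subtract (−7x)·D = 7x² − 21x. Remainder: −8x + 24.
Step 6: lead(−8x + 24) ÷ lead(D) = −8x ÷ −x = 8. Subtract (8)·D = −8x + 24. Remainder: 0.

R(x) = 0, so D(x) is a factor of P(x). yes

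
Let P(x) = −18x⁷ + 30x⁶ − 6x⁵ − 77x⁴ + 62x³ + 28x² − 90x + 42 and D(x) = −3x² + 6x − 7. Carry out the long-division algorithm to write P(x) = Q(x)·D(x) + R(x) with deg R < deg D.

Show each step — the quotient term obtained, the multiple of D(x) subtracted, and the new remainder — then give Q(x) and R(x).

Step 1: lead(−18x⁷ + 30x⁶ − 6x⁵ − 77x⁴ + 62x³ + 28x² − 90x + 42) ÷ lead(D) = −18x⁷ ÷ −3x² = 6x⁵. Subtract (6x⁵)·D = −18x⁷ + 36x⁶ − 42x⁵. Remainder: −6x⁶ + 36x⁵ − 77x⁴ + 62x³ + 28x² − 90x + 42.
Step 2: lead(−6x⁶ + 36x⁵ − 77x⁴ + 62x³ + 28x² − 90x + 42) ÷ lead(D) = −6x⁶ ÷ −3x² = 2x⁴. Subtract (2x⁴)·D = −6x⁶ + 12x⁵ − 14x⁴. Remainder: 24x⁵ − 63x⁴ + 62x³ + 28x² − 90x + 42.
Step 3: lead(24x⁵ − 63x⁴ + 62x³ + 28x² − 90x + 42) ÷ lead(D) = 24x⁵ ÷ −3x² = −8x³. Subtract (−8x³)·D = 24x⁵ − 48x⁴ + 56x³. Remainder: −15x⁴ + 6x³ + 28x² − 90x + 42.
Step 4: lead(−15x⁴ + 6x³ + 28x² − 90x + 42) ÷ lead(D) = −15x⁴ ÷ −3x² = 5x². Subtract (5x²)·D = −15x⁴ + 30x³ − 35x². Remainder: −24x³ + 63x² − 90x + 42.
Step 5: lead(−24x³ + 63x² − 90x + 42) ÷ lead(D) = −24x³ ÷ −3x² = 8x. Subtract (8x)·D = −24x³ + 48x² − 56x. Remainder: 15x² − 34x + 42.
Step 6: lead(15x² − 34x + 42) ÷ lead(D) = 15x² ÷ −3x² = −5. Subtract (−5)·D = 15x² − 30x + 35. Remainder: −4x + 7.

Q(x) = 6x⁵ + 2x⁴ − 8x³ + 5x² + 8x − 5; R(x) = −4x + 7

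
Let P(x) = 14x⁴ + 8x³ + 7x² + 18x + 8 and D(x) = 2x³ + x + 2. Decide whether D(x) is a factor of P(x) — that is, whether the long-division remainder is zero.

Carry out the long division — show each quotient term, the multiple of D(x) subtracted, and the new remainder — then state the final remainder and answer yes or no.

R(x) = 0, so D(x) is a factor of P(x). yes

Step 1: lead(14x⁴ + 8x³ + 7x² + 18x + 8) ÷ lead(D) = 14x⁴ ÷ 2x³ = 7x. Subtract (7x)·D = 14x⁴ + 7x² + 14x. Remainder: 8x³ + 4x + 8.
Step 2: lead(8x³ + 4x + 8) ÷ lead(D) = 8x³ ÷ 2x³ = 4. Subtract (4)·D = 8x³ + 4x + 8. Remainder: 0.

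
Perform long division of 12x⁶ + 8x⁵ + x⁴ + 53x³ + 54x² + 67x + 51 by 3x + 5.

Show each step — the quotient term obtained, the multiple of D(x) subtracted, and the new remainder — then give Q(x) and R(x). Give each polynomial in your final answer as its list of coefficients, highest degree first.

Step 1: lead(12x⁶ + 8x⁵ + x⁴ + 53x³ + 54x² + 67x + 51) ÷ lead(D) = 12x⁶ ÷ 3x = 4x⁵. Subtract (4x⁵)·D = 12x⁶ + 20x⁵. Remainder: −12x⁵ + x⁴ + 53x³ + 54x² + 67x + 51.
Step 2: lead(−12x⁵ + x⁴ + 53x³ + 54x² + 67x + 51) ÷ lead(D) = −12x⁵ ÷ 3x = −4x⁴. Subtract (−4x⁴)·D = −12x⁵ − 20x⁴. Remainder: 21x⁴ + 53x³ + 54x² + 67x + 51.
Step 3: lead(21x⁴ + 53x³ + 54x² + 67x + 51) ÷ lead(D) = 21x⁴ ÷ 3x = 7x³. Subtract (7x³)·D = 21x⁴ + 35x³. Remainder: 18x³ + 54x² + 67x + 51.
Step 4: lead(18x³ + 54x² + 67x + 51) ÷ lead(D) = 18x³ ÷ 3x = 6x². Subtract (6x²)·D = 18x³ + 30x². Remainder: 24x² + 67x + 51.
Step 5: lead(24x² + 67x + 51) ÷ lead(D) = 24x² ÷ 3x = 8x. Subtract (8x)·D = 24x² + 40x. Remainder: 27x + 51.
Step 6: lead(27x + 51) ÷ lead(D) = 27x ÷ 3x = 9. Subtract (9)·D = 27x + 45. Remainder: 6.

Q = [4, -4, 7, 6, 8, 9]; R = [6]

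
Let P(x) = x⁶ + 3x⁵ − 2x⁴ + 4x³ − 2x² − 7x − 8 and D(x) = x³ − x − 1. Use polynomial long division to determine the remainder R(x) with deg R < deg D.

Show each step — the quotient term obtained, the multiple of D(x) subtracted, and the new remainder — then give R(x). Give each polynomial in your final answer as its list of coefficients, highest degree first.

Step 1: lead(x⁶ + 3x⁵ − 2x⁴ + 4x³ − 2x² − 7x − 8) ÷ lead(D) = x⁶ ÷ x³ = x³. Subtract (x³)·D = x⁶ − x⁴ − x³. Remainder: 3x⁵ − x⁴ + 5x³ − 2x² − 7x − 8.
Step 2: lead(3x⁵ − x⁴ + 5x³ − 2x² − 7x − 8) ÷ lead(D) = 3x⁵ ÷ x³ = 3x². Subtract (3x²)·D = 3x⁵ − 3x³ − 3x². Remainder: −x⁴ + 8x³ + x² − 7x − 8.
Step 3: lead(−x⁴ + 8x³ + x² − 7x − 8) ÷ lead(D) = −x⁴ ÷ x³ = −x. Subtract (−x)·D = −x⁴ + x² + x. Remainder: 8x³ − 8x − 8.
Step 4: lead(8x³ − 8x − 8) ÷ lead(D) = 8x³ ÷ x³ = 8. Subtract (8)·D = 8x³ − 8x − 8. Remainder: 0.

R = [0]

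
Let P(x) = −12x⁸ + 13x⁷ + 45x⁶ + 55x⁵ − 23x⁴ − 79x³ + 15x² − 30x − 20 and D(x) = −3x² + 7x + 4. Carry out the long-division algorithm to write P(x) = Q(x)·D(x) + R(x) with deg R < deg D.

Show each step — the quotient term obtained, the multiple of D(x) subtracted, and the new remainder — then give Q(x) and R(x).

Step 1: lead(−12x⁸ + 13x⁷ + 45x⁶ + 55x⁵ − 23x⁴ − 79x³ + 15x² − 30x − 20) ÷ lead(D) = −12x⁸ ÷ −3x² = 4x⁶. Subtract (4x⁶)·D = −12x⁸ + 28x⁷ + 16x⁶. Remainder: −15x⁷ + 29x⁶ + 55x⁵ − 23x⁴ − 79x³ + 15x² − 30x − 20.
Step 2: lead(−15x⁷ + 29x⁶ + 55x⁵ − 23x⁴ − 79x³ + 15x² − 30x − 20) ÷ lead(D) = −15x⁷ ÷ −3x² = 5x⁵. Subtract (5x⁵)·D = −15x⁷ + 35x⁶ + 20x⁵. Remainder: −6x⁶ + 35x⁵ − 23x⁴ − 79x³ + 15x² − 30x − 20.
Step 3: lead(−6x⁶ + 35x⁵ − 23x⁴ − 79x³ + 15x² − 30x − 20) ÷ lead(D) = −6x⁶ ÷ −3x² = 2x⁴. Subtract (2x⁴)·D = −6x⁶ + 14x⁵ + 8x⁴. Remainder: 21x⁵ − 31x⁴ − 79x³ + 15x² − 30x − 20.
Step 4: lead(21x⁵ − 31x⁴ − 79x³ + 15x² − 30x − 20) ÷ lead(D) = 21x⁵ ÷ −3x² = −7x³. Subtract (−7x³)·D = 21x⁵ − 49x⁴ − 28x³. Remainder: 18x⁴ − 51x³ + 15x² − 30x − 20.
Step 5: lead(18x⁴ − 51x³ + 15x² − 30x − 20) ÷ lead(D) = 18x⁴ ÷ −3x² = −6x². Subtract (−6x²)·D = 18x⁴ − 42x³ − 24x². Remainder: −9x³ + 39x² − 30x − 20.
Step 6: lead(−9x³ + 39x² − 30x − 20) ÷ lead(D) = −9x³ ÷ −3x² = 3x. Subtract (3x)·D = −9x³ + 21x² + 12x. Remainder: 18x² − 42x − 20.
Step 7: lead(18x² − 42x − 20) ÷ lead(D) = 18x² ÷ −3x² = −6. Subtract (−6)·D = 18x² − 42x − 24. Remainder: 4.

Q(x) = 4x⁶ + 5x⁵ + 2x⁴ − 7x³ − 6x² + 3x − 6; R(x) = 4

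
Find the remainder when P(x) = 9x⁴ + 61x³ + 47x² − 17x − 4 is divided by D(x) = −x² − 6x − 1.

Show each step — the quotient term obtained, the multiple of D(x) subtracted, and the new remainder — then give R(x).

R(x) = 0

Step 1: lead(9x⁴ + 61x³ + 47x² − 17x − 4) ÷ lead(D) = 9x⁴ ÷ −x² = −9x². Subtract (−9x²)·D = 9x⁴ + 54x³ + 9x². Remainder: 7x³ + 38x² − 17x − 4.
Step 2: lead(7x³ + 38x² − 17x − 4) ÷ lead(D) = 7x³ ÷ −x² = −7x. Subtract (−7x)·D = 7x³ + 42x² + 7x. Remainder: −4x² − 24x − 4.
Step 3: lead(−4x² − 24x − 4) ÷ lead(D) = −4x² ÷ −x² = 4. Subtract (4)·D = −4x² − 24x − 4. Remainder: 0.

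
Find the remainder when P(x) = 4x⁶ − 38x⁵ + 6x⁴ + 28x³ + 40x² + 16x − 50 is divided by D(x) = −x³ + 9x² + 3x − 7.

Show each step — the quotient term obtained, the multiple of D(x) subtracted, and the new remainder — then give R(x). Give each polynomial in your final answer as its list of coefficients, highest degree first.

Step 1: lead(4x⁶ − 38x⁵ + 6x⁴ + 28x³ + 40x² + 16x − 50) ÷ lead(D) = 4x⁶ ÷ −x³ = −4x³. Subtract (−4x³)·D = 4x⁶ − 36x⁵ − 12x⁴ + 28x³. Remainder: −2x⁵ + 18x⁴ + 40x² + 16x − 50.
Step 2: lead(−2x⁵ + 18x⁴ + 40x² + 16x − 50) ÷ lead(D) = −2x⁵ ÷ −x³ = 2x². Subtract (2x²)·D = −2x⁵ + 18x⁴ + 6x³ − 14x². Remainder: −6x³ + 54x² + 16x − 50.
Step 3: lead(−6x³ + 54x² + 16x − 50) ÷ lead(D) = −6x³ ÷ −x³ = 6. Subtract (6)·D = −6x³ + 54x² + 18x − 42. Remainder: −2x − 8.

R = [-2, -8]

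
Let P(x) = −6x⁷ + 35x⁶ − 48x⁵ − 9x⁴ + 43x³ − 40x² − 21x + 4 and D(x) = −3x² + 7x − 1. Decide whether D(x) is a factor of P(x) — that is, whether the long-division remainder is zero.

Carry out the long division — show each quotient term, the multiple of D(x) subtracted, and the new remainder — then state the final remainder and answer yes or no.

Step 1: lead(−6x⁷ + 35x⁶ − 48x⁵ − 9x⁴ + 43x³ − 40x² − 21x + 4) ÷ lead(D) = −6x⁷ ÷ −3x² = 2x⁵. Subtract (2x⁵)·D = −6x⁷ + 14x⁶ − 2x⁵. Remainder: 21x⁶ − 46x⁵ − 9x⁴ + 43x³ − 40x² − 21x + 4.
Step 2: lead(21x⁶ − 46x⁵ − 9x⁴ + 43x³ − 40x² − 21x + 4) ÷ lead(D) = 21x⁶ ÷ −3x² = −7x⁴. Subtract (−7x⁴)·D = 21x⁶ − 49x⁵ + 7x⁴. Remainder: 3x⁵ − 16x⁴ + 43x³ − 40x² − 21x + 4.
Step 3: lead(3x⁵ − 16x⁴ + 43x³ − 40x² − 21x + 4) ÷ lead(D) = 3x⁵ ÷ −3x² = −x³. Subtract (−x³)·D = 3x⁵ − 7x⁴ + x³. Remainder: −9x⁴ + 42x³ − 40x² − 21x + 4.
Step 4: lead(−9x⁴ + 42x³ − 40x² − 21x + 4) ÷ lead(D) = −9x⁴ ÷ −3x² = 3x². Subtract (3x²)·D = −9x⁴ + 21x³ − 3x². Remainder: 21x³ − 37x² − 21x + 4.
Step 5: lead(21x³ − 37x² − 21x + 4) ÷ lead(D) = 21x³ ÷ −3x² = −7x. Subtract (−7x)·D = 21x³ − 49x² + 7x. Remainder: 12x² − 28x + 4.
Step 6: lead(12x² − 28x + 4) ÷ lead(D) = 12x² ÷ −3x² = −4. Subtract (−4)·D = 12x² − 28x + 4. Remainder: 0.

R(x) = 0, so D(x) is a factor of P(x). yes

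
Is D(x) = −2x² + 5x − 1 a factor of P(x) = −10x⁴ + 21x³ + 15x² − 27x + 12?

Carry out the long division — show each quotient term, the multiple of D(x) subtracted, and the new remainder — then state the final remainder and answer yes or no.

R(x) = 7, so D(x) is not a factor of P(x). no

Step 1: lead(−10x⁴ + 21x³ + 15x² − 27x + 12) ÷ lead(D) = −10x⁴ ÷ −2x² = 5x². Subtract (5x²)·D = −10x⁴ + 25x³ − 5x². Remainder: −4x³ + 20x² − 27x + 12.
Step 2: lead(−4x³ + 20x² − 27x + 12) ÷ lead(D) = −4x³ ÷ −2x² = 2x. Subtract (2x)·D = −4x³ + 10x² − 2x. Remainder: 10x² − 25x + 12.
Step 3: lead(10x² − 25x + 12) ÷ lead(D) = 10x² ÷ −2x² = −5. Subtract (−5)·D = 10x² − 25x + 5. Remainder: 7.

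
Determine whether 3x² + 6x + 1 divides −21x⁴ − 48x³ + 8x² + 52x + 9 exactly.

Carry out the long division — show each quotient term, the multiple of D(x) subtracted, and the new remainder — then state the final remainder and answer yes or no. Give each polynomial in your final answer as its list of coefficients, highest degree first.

Step 1: lead(−21x⁴ − 48x³ + 8x² + 52x + 9) ÷ lead(D) = −21x⁴ ÷ 3x² = −7x². Subtract (−7x²)·D = −21x⁴ − 42x³ − 7x². Remainder: −6x³ + 15x² + 52x + 9.
Step 2: lead(−6x³ + 15x² + 52x + 9) ÷ lead(D) = −6x³ ÷ 3x² = −2x. Subtract (−2x)·D = −6x³ − 12x² − 2x. Remainder: 27x² + 54x + 9.
Step 3: lead(27x² + 54x + 9) ÷ lead(D) = 27x² ÷ 3x² = 9. Subtract (9)·D = 27x² + 54x + 9. Remainder: 0.

R = [0], so D(x) is a factor of P(x). yes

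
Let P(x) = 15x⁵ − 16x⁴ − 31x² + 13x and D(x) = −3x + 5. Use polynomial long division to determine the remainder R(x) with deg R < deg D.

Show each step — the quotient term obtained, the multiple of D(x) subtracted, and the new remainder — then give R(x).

Step 1: lead(15x⁵ − 16x⁴ − 31x² + 13x) ÷ lead(D) = 15x⁵ ÷ −3x = −5x⁴. Subtract (−5x⁴)·D = 15x⁵ − 25x⁴. Remainder: 9x⁴ − 31x² + 13x.
Step 2: lead(9x⁴ − 31x² + 13x) ÷ lead(D) = 9x⁴ ÷ −3x = −3x³. Subtract (−3x³)·D = 9x⁴ − 15x³. Remainder: 15x³ − 31x² + 13x.
Step 3: lead(15x³ − 31x² + 13x) ÷ lead(D) = 15x³ ÷ −3x = −5x². Subtract (−5x²)·D = 15x³ − 25x². Remainder: −6x² + 13x.
Step 4: lead(−6x² + 13x) ÷ lead(D) = −6x² ÷ −3x = 2x. Subtract (2x)·D = −6x² + 10x. Remainder: 3x.
Step 5: lead(3x) ÷ lead(D) = 3x ÷ −3x = −1. Subtract (−1)·D = 3x − 5. Remainder: 5.

R(x) = 5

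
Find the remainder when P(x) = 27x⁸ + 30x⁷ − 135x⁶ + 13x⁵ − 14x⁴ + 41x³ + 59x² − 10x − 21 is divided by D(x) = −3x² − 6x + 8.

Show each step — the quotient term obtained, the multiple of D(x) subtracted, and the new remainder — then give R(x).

R(x) = −4x + 3

Step 1: lead(27x⁸ + 30x⁷ − 135x⁶ + 13x⁵ − 14x⁴ + 41x³ + 59x² − 10x − 21) ÷ lead(D) = 27x⁸ ÷ −3x² = −9x⁶. Subtract (−9x⁶)·D = 27x⁸ + 54x⁷ − 72x⁶. Remainder: −24x⁷ − 63x⁶ + 13x⁵ − 14x⁴ + 41x³ + 59x² − 10x − 21.
Step 2: lead(−24x⁷ − 63x⁶ + 13x⁵ − 14x⁴ + 41x³ + 59x² − 10x − 21) ÷ lead(D) = −24x⁷ ÷ −3x² = 8x⁵. Subtract (8x⁵)·D = −24x⁷ − 48x⁶ + 64x⁵. Remainder: −15x⁶ − 51x⁵ − 14x⁴ + 41x³ + 59x² − 10x − 21.
Step 3: lead(−15x⁶ − 51x⁵ − 14x⁴ + 41x³ + 59x² − 10x − 21) ÷ lead(D) = −15x⁶ ÷ −3x² = 5x⁴. Subtract (5x⁴)·D = −15x⁶ − 30x⁵ + 40x⁴. Remainder: −21x⁵ − 54x⁴ + 41x³ + 59x² − 10x − 21.
Step 4: lead(−21x⁵ − 54x⁴ + 41x³ + 59x² − 10x − 21) ÷ lead(D) = −21x⁵ ÷ −3x² = 7x³. Subtract (7x³)·D = −21x⁵ − 42x⁴ + 56x³. Remainder: −12x⁴ − 15x³ + 59x² − 10x − 21.
Step 5: lead(−12x⁴ − 15x³ + 59x² − 10x − 21) ÷ lead(D) = −12x⁴ ÷ −3x² = 4x². Subtract (4x²)·D = −12x⁴ − 24x³ + 32x². Remainder: 9x³ + 27x² − 10x − 21.
Step 6: lead(9x³ + 27x² − 10x − 21) ÷ lead(D) = 9x³ ÷ −3x² = −3x. Subtract (−3x)·D = 9x³ + 18x² − 24x. Remainder: 9x² + 14x − 21.
Step 7: lead(9x² + 14x − 21) ÷ lead(D) = 9x² ÷ −3x² = −3. Subtract (−3)·D = 9x² + 18x − 24. Remainder: −4x + 3.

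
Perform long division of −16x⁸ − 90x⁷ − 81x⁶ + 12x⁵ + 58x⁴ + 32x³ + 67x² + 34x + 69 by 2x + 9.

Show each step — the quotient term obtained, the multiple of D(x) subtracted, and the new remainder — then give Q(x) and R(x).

Q(x) = −8x⁷ − 9x⁶ + 6x⁴ + 2x³ + 7x² + 2x + 8; R(x) = −3

Step 1: lead(−16x⁸ − 90x⁷ − 81x⁶ + 12x⁵ + 58x⁴ + 32x³ + 67x² + 34x + 69) ÷ lead(D) = −16x⁸ ÷ 2x = −8x⁷. Subtract (−8x⁷)·D = −16x⁸ − 72x⁷. Remainder: −18x⁷ − 81x⁶ + 12x⁵ + 58x⁴ + 32x³ + 67x² + 34x + 69.
Step 2: lead(−18x⁷ − 81x⁶ + 12x⁵ + 58x⁴ + 32x³ + 67x² + 34x + 69) ÷ lead(D) = −18x⁷ ÷ 2x = −9x⁶. Subtract (−9x⁶)·D = −18x⁷ − 81x⁶. Remainder: 12x⁵ + 58x⁴ + 32x³ + 67x² + 34x + 69.
Step 3: lead(12x⁵ + 58x⁴ + 32x³ + 67x² + 34x + 69) ÷ lead(D) = 12x⁵ ÷ 2x = 6x⁴. Subtract (6x⁴)·D = 12x⁵ + 54x⁴. Remainder: 4x⁴ + 32x³ + 67x² + 34x + 69.
Step 4: lead(4x⁴ + 32x³ + 67x² + 34x + 69) ÷ lead(D) = 4x⁴ ÷ 2x = 2x³. Subtract (2x³)·D = 4x⁴ + 18x³. Remainder: 14x³ + 67x² + 34x + 69.
Step 5: lead(14x³ + 67x² + 34x + 69) ÷ lead(D) = 14x³ ÷ 2x = 7x². Subtract (7x²)·D = 14x³ + 63x². Remainder: 4x² + 34x + 69.
Step 6: lead(4x² + 34x + 69) ÷ lead(D) = 4x² ÷ 2x = 2x. Subtract (2x)·D = 4x² + 18x. Remainder: 16x + 69.
Step 7: lead(16x + 69) ÷ lead(D) = 16x ÷ 2x = 8. Subtract (8)·D = 16x + 72. Remainder: −3.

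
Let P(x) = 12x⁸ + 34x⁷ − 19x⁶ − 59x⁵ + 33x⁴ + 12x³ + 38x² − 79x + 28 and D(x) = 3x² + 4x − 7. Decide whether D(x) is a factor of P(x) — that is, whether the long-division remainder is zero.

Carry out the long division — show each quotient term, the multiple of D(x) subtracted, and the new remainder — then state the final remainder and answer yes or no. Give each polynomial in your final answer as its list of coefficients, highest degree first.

Step 1: lead(12x⁸ + 34x⁷ − 19x⁶ − 59x⁵ + 33x⁴ + 12x³ + 38x² − 79x + 28) ÷ lead(D) = 12x⁸ ÷ 3x² = 4x⁶. Subtract (4x⁶)·D = 12x⁸ + 16x⁷ − 28x⁶. Remainder: 18x⁷ + 9x⁶ − 59x⁵ + 33x⁴ + 12x³ + 38x² − 79x + 28.
Step 2: lead(18x⁷ + 9x⁶ − 59x⁵ + 33x⁴ + 12x³ + 38x² − 79x + 28) ÷ lead(D) = 18x⁷ ÷ 3x² = 6x⁵. Subtract (6x⁵)·D = 18x⁷ + 24x⁶ − 42x⁵. Remainder: −15x⁶ − 17x⁵ + 33x⁴ + 12x³ + 38x² − 79x + 28.
Step 3: lead(−15x⁶ − 17x⁵ + 33x⁴ + 12x³ + 38x² − 79x + 28) ÷ lead(D) = −15x⁶ ÷ 3x² = −5x⁴. Subtract (−5x⁴)·D = −15x⁶ − 20x⁵ + 35x⁴. Remainder: 3x⁵ − 2x⁴ + 12x³ + 38x² − 79x + 28.
Step 4: lead(3x⁵ − 2x⁴ + 12x³ + 38x² − 79x + 28) ÷ lead(D) = 3x⁵ ÷ 3x² = x³. Subtract (x³)·D = 3x⁵ + 4x⁴ − 7x³. Remainder: −6x⁴ + 19x³ + 38x² − 79x + 28.
Step 5: lead(−6x⁴ + 19x³ + 38x² − 79x + 28) ÷ lead(D) = −6x⁴ ÷ 3x² = −2x². Subtract (−2x²)·D = −6x⁴ − 8x³ + 14x². Remainder: 27x³ + 24x² − 79x + 28.
Step 6: lead(27x³ + 24x² − 79x + 28) ÷ lead(D) = 27x³ ÷ 3x² = 9x. Subtract (9x)·D = 27x³ + 36x² − 63x. Remainder: −12x² − 16x + 28.
Step 7: lead(−12x² − 16x + 28) ÷ lead(D) = −12x² ÷ 3x² = −4. Subtract (−4)·D = −12x² − 16x + 28. Remainder: 0.

R = [0], so D(x) is a factor of P(x). yes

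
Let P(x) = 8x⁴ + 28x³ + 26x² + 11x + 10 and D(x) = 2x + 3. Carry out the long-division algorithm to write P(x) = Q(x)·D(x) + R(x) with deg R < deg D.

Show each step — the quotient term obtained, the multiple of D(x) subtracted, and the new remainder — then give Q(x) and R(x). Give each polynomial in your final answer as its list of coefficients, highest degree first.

Q = [4, 8, 1, 4]; R = [-2]

Step 1: lead(8x⁴ + 28x³ + 26x² + 11x + 10) ÷ lead(D) = 8x⁴ ÷ 2x = 4x³. Subtract (4x³)·D = 8x⁴ + 12x³. Remainder: 16x³ + 26x² + 11x + 10.
Step 2: lead(16x³ + 26x² + 11x + 10) ÷ lead(D) = 16x³ ÷ 2x = 8x². Subtract (8x²)·D = 16x³ + 24x². Remainder: 2x² + 11x + 10.
Step 3: lead(2x² + 11x + 10) ÷ lead(D) = 2x² ÷ 2x = x. Subtract (x)·D = 2x² + 3x. Remainder: 8x + 10.
Step 4: lead(8x + 10) ÷ lead(D) = 8x ÷ 2x = 4. Subtract (4)·D = 8x + 12. Remainder: −2.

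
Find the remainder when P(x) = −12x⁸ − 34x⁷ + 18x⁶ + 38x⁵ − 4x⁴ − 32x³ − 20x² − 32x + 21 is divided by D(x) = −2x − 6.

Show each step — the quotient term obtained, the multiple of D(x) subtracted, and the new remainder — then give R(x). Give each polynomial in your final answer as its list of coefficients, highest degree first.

Step 1: lead(−12x⁸ − 34x⁷ + 18x⁶ + 38x⁵ − 4x⁴ − 32x³ − 20x² − 32x + 21) ÷ lead(D) = −12x⁸ ÷ −2x = 6x⁷. Subtract (6x⁷)·D = −12x⁸ − 36x⁷. Remainder: 2x⁷ + 18x⁶ + 38x⁵ − 4x⁴ − 32x³ − 20x² − 32x + 21.
Step 2: lead(2x⁷ + 18x⁶ + 38x⁵ − 4x⁴ − 32x³ − 20x² − 32x + 21) ÷ lead(D) = 2x⁷ ÷ −2x = −x⁶. Subtract (−x⁶)·D = 2x⁷ + 6x⁶. Remainder: 12x⁶ + 38x⁵ − 4x⁴ − 32x³ − 20x² − 32x + 21.
Step 3: lead(12x⁶ + 38x⁵ − 4x⁴ − 32x³ − 20x² − 32x + 21) ÷ lead(D) = 12x⁶ ÷ −2x = −6x⁵. Subtract (−6x⁵)·D = 12x⁶ + 36x⁵. Remainder: 2x⁵ − 4x⁴ − 32x³ − 20x² − 32x + 21.
Step 4: lead(2x⁵ − 4x⁴ − 32x³ − 20x² − 32x + 21) ÷ lead(D) = 2x⁵ ÷ −2x = −x⁴. Subtract (−x⁴)·D = 2x⁵ + 6x⁴. Remainder: −10x⁴ − 32x³ − 20x² − 32x + 21.
Step 5: lead(−10x⁴ − 32x³ − 20x² − 32x + 21) ÷ lead(D) = −10x⁴ ÷ −2x = 5x³. Subtract (5x³)·D = −10x⁴ − 30x³. Remainder: −2x³ − 20x² − 32x + 21.
Step 6: lead(−2x³ − 20x² − 32x + 21) ÷ lead(D) = −2x³ ÷ −2x = x². Subtract (x²)·D = −2x³ − 6x². Remainder: −14x² − 32x + 21.
Step 7: lead(−14x² − 32x + 21) ÷ lead(D) = −14x² ÷ −2x = 7x. Subtract (7x)·D = −14x² − 42x. Remainder: 10x + 21.
Step 8: lead(10x + 21) ÷ lead(D) = 10x ÷ −2x = −5. Subtract (−5)·D = 10x + 30. Remainder: −9.

R = [-9]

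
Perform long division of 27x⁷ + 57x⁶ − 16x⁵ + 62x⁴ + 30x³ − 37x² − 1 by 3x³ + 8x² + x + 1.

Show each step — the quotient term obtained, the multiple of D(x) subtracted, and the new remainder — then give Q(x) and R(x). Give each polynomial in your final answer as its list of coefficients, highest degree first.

Q = [9, -5, 5, 6, -6]; R = [5]

Step 1: lead(27x⁷ + 57x⁶ − 16x⁵ + 62x⁴ + 30x³ − 37x² − 1) ÷ lead(D) = 27x⁷ ÷ 3x³ = 9x⁴. Subtract (9x⁴)·D = 27x⁷ + 72x⁶ + 9x⁵ + 9x⁴. Remainder: −15x⁶ − 25x⁵ + 53x⁴ + 30x³ − 37x² − 1.
Step 2: lead(−15x⁶ − 25x⁵ + 53x⁴ + 30x³ − 37x² − 1) ÷ lead(D) = −15x⁶ ÷ 3x³ = −5x³. Subtract (−5x³)·D = −15x⁶ − 40x⁵ − 5x⁴ − 5x³. Remainder: 15x⁵ + 58x⁴ + 35x³ − 37x² − 1.
Step 3: lead(15x⁵ + 58x⁴ + 35x³ − 37x² − 1) ÷ lead(D) = 15x⁵ ÷ 3x³ = 5x². Subtract (5x²)·D = 15x⁵ + 40x⁴ + 5x³ + 5x². Remainder: 18x⁴ + 30x³ − 42x² − 1.
Step 4: lead(18x⁴ + 30x³ − 42x² − 1) ÷ lead(D) = 18x⁴ ÷ 3x³ = 6x. Subtract (6x)·D = 18x⁴ + 48x³ + 6x² + 6x. Remainder: −18x³ − 48x² − 6x − 1.
Step 5: lead(−18x³ − 48x² − 6x − 1) ÷ lead(D) = −18x³ ÷ 3x³ = −6. Subtract (−6)·D = −18x³ − 48x² − 6x − 6. Remainder: 5.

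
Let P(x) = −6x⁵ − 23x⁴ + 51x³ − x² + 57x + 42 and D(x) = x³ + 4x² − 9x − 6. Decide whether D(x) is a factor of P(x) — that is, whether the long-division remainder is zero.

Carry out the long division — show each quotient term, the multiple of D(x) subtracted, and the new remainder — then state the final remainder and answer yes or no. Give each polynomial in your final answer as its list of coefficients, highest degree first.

R = [0], so D(x) is a factor of P(x). yes

Step 1: lead(−6x⁵ − 23x⁴ + 51x³ − x² + 57x + 42) ÷ lead(D) = −6x⁵ ÷ x³ = −6x². Subtract (−6x²)·D = −6x⁵ − 24x⁴ + 54x³ + 36x². Remainder: x⁴ − 3x³ − 37x² + 57x + 42.
Step 2: lead(x⁴ − 3x³ − 37x² + 57x + 42) ÷ lead(D) = x⁴ ÷ x³ = x. Subtract (x)·D = x⁴ + 4x³ − 9x² − 6x. Remainder: −7x³ − 28x² + 63x + 42.
Step 3: lead(−7x³ − 28x² + 63x + 42) ÷ lead(D) = −7x³ ÷ x³ = −7. Subtract (−7)·D = −7x³ − 28x² + 63x + 42. Remainder: 0.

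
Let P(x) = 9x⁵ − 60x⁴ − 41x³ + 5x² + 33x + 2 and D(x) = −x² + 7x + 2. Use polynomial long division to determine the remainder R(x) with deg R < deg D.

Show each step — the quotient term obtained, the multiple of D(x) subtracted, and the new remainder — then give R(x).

Step 1: lead(9x⁵ − 60x⁴ − 41x³ + 5x² + 33x + 2) ÷ lead(D) = 9x⁵ ÷ −x² = −9x³. Subtract (−9x³)·D = 9x⁵ − 63x⁴ − 18x³. Remainder: 3x⁴ − 23x³ + 5x² + 33x + 2.
Step 2: lead(3x⁴ − 23x³ + 5x² + 33x + 2) ÷ lead(D) = 3x⁴ ÷ −x² = −3x². Subtract (−3x²)·D = 3x⁴ − 21x³ − 6x². Remainder: −2x³ + 11x² + 33x + 2.
Step 3: lead(−2x³ + 11x² + 33x + 2) ÷ lead(D) = −2x³ ÷ −x² = 2x. Subtract (2x)·D = −2x³ + 14x² + 4x. Remainder: −3x² + 29x + 2.
Step 4: lead(−3x² + 29x + 2) ÷ lead(D) = −3x² ÷ −x² = 3. Subtract (3)·D = −3x² + 21x + 6. Remainder: 8x − 4.

R(x) = 8x − 4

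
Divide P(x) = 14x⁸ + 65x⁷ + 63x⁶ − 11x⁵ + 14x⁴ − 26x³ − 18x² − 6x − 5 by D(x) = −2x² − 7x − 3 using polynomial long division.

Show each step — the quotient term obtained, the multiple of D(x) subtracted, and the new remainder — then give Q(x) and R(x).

Q(x) = −7x⁶ − 8x⁵ + 7x⁴ − 7x³ + 7x² − x + 2; R(x) = 5x + 1

Step 1: lead(14x⁸ + 65x⁷ + 63x⁶ − 11x⁵ + 14x⁴ − 26x³ − 18x² − 6x − 5) ÷ lead(D) = 14x⁸ ÷ −2x² = −7x⁶. Subtract (−7x⁶)·D = 14x⁸ + 49x⁷ + 21x⁶. Remainder: 16x⁷ + 42x⁶ − 11x⁵ + 14x⁴ − 26x³ − 18x² − 6x − 5.
Step 2: lead(16x⁷ + 42x⁶ − 11x⁵ + 14x⁴ − 26x³ − 18x² − 6x − 5) ÷ lead(D) = 16x⁷ ÷ −2x² = −8x⁵. Subtract (−8x⁵)·D = 16x⁷ + 56x⁶ + 24x⁵. Remainder: −14x⁶ − 35x⁵ + 14x⁴ − 26x³ − 18x² − 6x − 5.
Step 3: lead(−14x⁶ − 35x⁵ + 14x⁴ − 26x³ − 18x² − 6x − 5) ÷ lead(D) = −14x⁶ ÷ −2x² = 7x⁴. Subtract (7x⁴)·D = −14x⁶ − 49x⁵ − 21x⁴. Remainder: 14x⁵ + 35x⁴ − 26x³ − 18x² − 6x − 5.
Step 4: lead(14x⁵ + 35x⁴ − 26x³ − 18x² − 6x − 5) ÷ lead(D) = 14x⁵ ÷ −2x² = −7x³. Subtract (−7x³)·D = 14x⁵ + 49x⁴ + 21x³. Remainder: −14x⁴ − 47x³ − 18x² − 6x − 5.
Step 5: lead(−14x⁴ − 47x³ − 18x² − 6x − 5) ÷ lead(D) = −14x⁴ ÷ −2x² = 7x². Subtract (7x²)·D = −14x⁴ − 49x³ − 21x². Remainder: 2x³ + 3x² − 6x − 5.
Step 6: lead(2x³ + 3x² − 6x − 5) ÷ lead(D) = 2x³ ÷ −2x² = −x. Subtract (−x)·D = 2x³ + 7x² + 3x. Remainder: −4x² − 9x − 5.
Step 7: lead(−4x² − 9x − 5) ÷ lead(D) = −4x² ÷ −2x² = 2. Subtract (2)·D = −4x² − 14x − 6. Remainder: 5x + 1.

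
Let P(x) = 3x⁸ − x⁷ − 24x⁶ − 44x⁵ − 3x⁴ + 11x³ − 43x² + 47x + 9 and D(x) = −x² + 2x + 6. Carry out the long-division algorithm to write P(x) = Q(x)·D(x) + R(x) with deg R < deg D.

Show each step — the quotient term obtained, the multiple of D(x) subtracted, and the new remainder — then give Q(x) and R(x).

Q(x) = −3x⁶ − 5x⁵ − 4x⁴ + 6x³ − 9x² + 7x + 3; R(x) = −x − 9

Step 1: lead(3x⁸ − x⁷ − 24x⁶ − 44x⁵ − 3x⁴ + 11x³ − 43x² + 47x + 9) ÷ lead(D) = 3x⁸ ÷ −x² = −3x⁶. Subtract (−3x⁶)·D = 3x⁸ − 6x⁷ − 18x⁶. Remainder: 5x⁷ − 6x⁶ − 44x⁵ − 3x⁴ + 11x³ − 43x² + 47x + 9.
Step 2: lead(5x⁷ − 6x⁶ − 44x⁵ − 3x⁴ + 11x³ − 43x² + 47x + 9) ÷ lead(D) = 5x⁷ ÷ −x² = −5x⁵. Subtract (−5x⁵)·D = 5x⁷ − 10x⁶ − 30x⁵. Remainder: 4x⁶ − 14x⁵ − 3x⁴ + 11x³ − 43x² + 47x + 9.
Step 3: lead(4x⁶ − 14x⁵ − 3x⁴ + 11x³ − 43x² + 47x + 9) ÷ lead(D) = 4x⁶ ÷ −x² = −4x⁴. Subtract (−4x⁴)·D = 4x⁶ − 8x⁵ − 24x⁴. Remainder: −6x⁵ + 21x⁴ + 11x³ − 43x² + 47x + 9.
Step 4: lead(−6x⁵ + 21x⁴ + 11x³ − 43x² + 47x + 9) ÷ lead(D) = −6x⁵ ÷ −x² = 6x³. Subtract (6x³)·D = −6x⁵ + 12x⁴ + 36x³. Remainder: 9x⁴ − 25x³ − 43x² + 47x + 9.
Step 5: lead(9x⁴ − 25x³ − 43x² + 47x + 9) ÷ lead(D) = 9x⁴ ÷ −x² = −9x². Subtract (−9x²)·D = 9x⁴ − 18x³ − 54x². Remainder: −7x³ + 11x² + 47x + 9.
Step 6: lead(−7x³ + 11x² + 47x + 9) ÷ lead(D) = −7x³ ÷ −x² = 7x. Subtract (7x)·D = −7x³ + 14x² + 42x. Remainder: −3x² + 5x + 9.
Step 7: lead(−3x² + 5x + 9) ÷ lead(D) = −3x² ÷ −x² = 3. Subtract (3)·D = −3x² + 6x + 18. Remainder: −x − 9.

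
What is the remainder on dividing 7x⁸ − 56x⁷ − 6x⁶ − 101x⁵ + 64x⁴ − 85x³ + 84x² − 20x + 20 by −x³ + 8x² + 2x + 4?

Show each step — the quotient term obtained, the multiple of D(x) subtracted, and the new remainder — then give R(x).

R(x) = 8x² − 2x − 8

Step 1: lead(7x⁸ − 56x⁷ − 6x⁶ − 101x⁵ + 64x⁴ − 85x³ + 84x² − 20x + 20) ÷ lead(D) = 7x⁸ ÷ −x³ = −7x⁵. Subtract (−7x⁵)·D = 7x⁸ − 56x⁷ − 14x⁶ − 28x⁵. Remainder: 8x⁶ − 73x⁵ + 64x⁴ − 85x³ + 84x² − 20x + 20.
Step 2: lead(8x⁶ − 73x⁵ + 64x⁴ − 85x³ + 84x² − 20x + 20) ÷ lead(D) = 8x⁶ ÷ −x³ = −8x³. Subtract (−8x³)·D = 8x⁶ − 64x⁵ − 16x⁴ − 32x³. Remainder: −9x⁵ + 80x⁴ − 53x³ + 84x² − 20x + 20.
Step 3: lead(−9x⁵ + 80x⁴ − 53x³ + 84x² − 20x + 20) ÷ lead(D) = −9x⁵ ÷ −x³ = 9x². Subtract (9x²)·D = −9x⁵ + 72x⁴ + 18x³ + 36x². Remainder: 8x⁴ − 71x³ + 48x² − 20x + 20.
Step 4: lead(8x⁴ − 71x³ + 48x² − 20x + 20) ÷ lead(D) = 8x⁴ ÷ −x³ = −8x. Subtract (−8x)·D = 8x⁴ − 64x³ − 16x² − 32x. Remainder: −7x³ + 64x² + 12x + 20.
Step 5: lead(−7x³ + 64x² + 12x + 20) ÷ lead(D) = −7x³ ÷ −x³ = 7. Subtract (7)·D = −7x³ + 56x² + 14x + 28. Remainder: 8x² − 2x − 8.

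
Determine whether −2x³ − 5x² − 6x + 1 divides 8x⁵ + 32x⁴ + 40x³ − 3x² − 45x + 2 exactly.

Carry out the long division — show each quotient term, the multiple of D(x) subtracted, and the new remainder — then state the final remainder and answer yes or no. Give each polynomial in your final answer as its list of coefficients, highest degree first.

R = [3, -5], so D(x) is not a factor of P(x). no

Step 1: lead(8x⁵ + 32x⁴ + 40x³ − 3x² − 45x + 2) ÷ lead(D) = 8x⁵ ÷ −2x³ = −4x². Subtract (−4x²)·D = 8x⁵ + 20x⁴ + 24x³ − 4x². Remainder: 12x⁴ + 16x³ + x² − 45x + 2.
Step 2: lead(12x⁴ + 16x³ + x² − 45x + 2) ÷ lead(D) = 12x⁴ ÷ −2x³ = −6x. Subtract (−6x)·D = 12x⁴ + 30x³ + 36x² − 6x. Remainder: −14x³ − 35x² − 39x + 2.
Step 3: lead(−14x³ − 35x² − 39x + 2) ÷ lead(D) = −14x³ ÷ −2x³ = 7. Subtract (7)·D = −14x³ − 35x² − 42x + 7. Remainder: 3x − 5.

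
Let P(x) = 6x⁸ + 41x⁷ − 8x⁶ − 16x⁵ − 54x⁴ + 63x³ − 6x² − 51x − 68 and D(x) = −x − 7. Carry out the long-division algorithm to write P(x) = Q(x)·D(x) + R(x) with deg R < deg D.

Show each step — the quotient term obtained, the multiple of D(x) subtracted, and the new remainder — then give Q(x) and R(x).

Q(x) = −6x⁷ + x⁶ + x⁵ + 9x⁴ − 9x³ + 6x + 9; R(x) = −5

Step 1: lead(6x⁸ + 41x⁷ − 8x⁶ − 16x⁵ − 54x⁴ + 63x³ − 6x² − 51x − 68) ÷ lead(D) = 6x⁸ ÷ −x = −6x⁷. Subtract (−6x⁷)·D = 6x⁸ + 42x⁷. Remainder: −x⁷ − 8x⁶ − 16x⁵ − 54x⁴ + 63x³ − 6x² − 51x − 68.
Step 2: lead(−x⁷ − 8x⁶ − 16x⁵ − 54x⁴ + 63x³ − 6x² − 51x − 68) ÷ lead(D) = −x⁷ ÷ −x = x⁶. Subtract (x⁶)·D = −x⁷ − 7x⁶. Remainder: −x⁶ − 16x⁵ − 54x⁴ + 63x³ − 6x² − 51x − 68.
Step 3: lead(−x⁶ − 16x⁵ − 54x⁴ + 63x³ − 6x² − 51x − 68) ÷ lead(D) = −x⁶ ÷ −x = x⁵. Subtract (x⁵)·D = −x⁶ − 7x⁵. Remainder: −9x⁵ − 54x⁴ + 63x³ − 6x² − 51x − 68.
Step 4: lead(−9x⁵ − 54x⁴ + 63x³ − 6x² − 51x − 68) ÷ lead(D) = −9x⁵ ÷ −x = 9x⁴. Subtract (9x⁴)·D = −9x⁵ − 63x⁴. Remainder: 9x⁴ + 63x³ − 6x² − 51x − 68.
Step 5: lead(9x⁴ + 63x³ − 6x² − 51x − 68) ÷ lead(D) = 9x⁴ ÷ −x = −9x³. Subtract (−9x³)·D = 9x⁴ + 63x³. Remainder: −6x² − 51x − 68.
Step 6: lead(−6x² − 51x − 68) ÷ lead(D) = −6x² ÷ −x = 6x. Subtract (6x)·D = −6x² − 42x. Remainder: −9x − 68.
Step 7: lead(−9x − 68) ÷ lead(D) = −9x ÷ −x = 9. Subtract (9)·D = −9x − 63. Remainder: −5.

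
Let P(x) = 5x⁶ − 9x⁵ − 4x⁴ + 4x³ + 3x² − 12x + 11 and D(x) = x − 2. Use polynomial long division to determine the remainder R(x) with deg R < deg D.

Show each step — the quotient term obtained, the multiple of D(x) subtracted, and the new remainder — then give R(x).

R(x) = −1

Step 1: lead(5x⁶ − 9x⁵ − 4x⁴ + 4x³ + 3x² − 12x + 11) ÷ lead(D) = 5x⁶ ÷ x = 5x⁵. Subtract (5x⁵)·D = 5x⁶ − 10x⁵. Remainder: x⁵ − 4x⁴ + 4x³ + 3x² − 12x + 11.
Step 2: lead(x⁵ − 4x⁴ + 4x³ + 3x² − 12x + 11) ÷ lead(D) = x⁵ ÷ x = x⁴. Subtract (x⁴)·D = x⁵ − 2x⁴. Remainder: −2x⁴ + 4x³ + 3x² − 12x + 11.
Step 3: lead(−2x⁴ + 4x³ + 3x² − 12x + 11) ÷ lead(D) = −2x⁴ ÷ x = −2x³. Subtract (−2x³)·D = −2x⁴ + 4x³. Remainder: 3x² − 12x + 11.
Step 4: lead(3x² − 12x + 11) ÷ lead(D) = 3x² ÷ x = 3x. Subtract (3x)·D = 3x² − 6x. Remainder: −6x + 11.
Step 5: lead(−6x + 11) ÷ lead(D) = −6x ÷ x = −6. Subtract (−6)·D = −6x + 12. Remainder: −1.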